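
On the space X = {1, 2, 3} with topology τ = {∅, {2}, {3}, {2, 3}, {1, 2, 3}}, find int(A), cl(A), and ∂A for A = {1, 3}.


int(A) = {3}, cl(A) = {1, 3}, ∂A = {1}.

Closed sets in (X, τ) are complements of opens:
  closed(X, τ) = {∅, {1}, {1, 2}, {1, 3}, {1, 2, 3}}.
int(A) = ⋃ {U ∈ τ : U ⊆ A}. Opens contained in A: ∅, {3}.
Taking the union of these: int(A) = {3}.
cl(A) = ⋂ {C closed : A ⊆ C}. Closed sets containing A: {1, 3}, {1, 2, 3}.
Intersecting these: cl(A) = {1, 3}.
∂A = cl(A) ∖ int(A) = {1, 3} ∖ {3} = {1}.


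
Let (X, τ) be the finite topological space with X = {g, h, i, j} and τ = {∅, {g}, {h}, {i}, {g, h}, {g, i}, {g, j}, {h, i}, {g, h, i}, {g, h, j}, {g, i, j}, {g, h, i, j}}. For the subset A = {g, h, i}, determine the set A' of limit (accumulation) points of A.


A' = {j}

For each x ∈ X, list the open sets U ∈ τ with x ∈ U, then check whether U ∩ (A ∖ {x}) ≠ ∅ for every such U.
  x = g: open {g} ∋ x has {g} ∩ (A ∖ {g}) = ∅, so x is NOT a limit point.
  x = h: open {h} ∋ x has {h} ∩ (A ∖ {h}) = ∅, so x is NOT a limit point.
  x = i: open {i} ∋ x has {i} ∩ (A ∖ {i}) = ∅, so x is NOT a limit point.
  x = j: opens ∋ x are {g, j}, {g, h, j}, {g, i, j}, {g, h, i, j}; each meets A ∖ {j}, so x IS a limit point.
Collecting: A' = {j}.


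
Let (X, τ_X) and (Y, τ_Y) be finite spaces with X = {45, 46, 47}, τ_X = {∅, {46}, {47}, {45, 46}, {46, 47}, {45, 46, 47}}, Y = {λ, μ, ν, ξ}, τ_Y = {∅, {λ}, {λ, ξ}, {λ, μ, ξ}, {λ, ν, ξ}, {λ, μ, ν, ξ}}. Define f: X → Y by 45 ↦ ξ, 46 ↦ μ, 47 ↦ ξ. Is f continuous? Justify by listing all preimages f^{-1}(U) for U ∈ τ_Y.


f is NOT continuous.

Compute f^{-1}(U) for each U ∈ τ_Y:
  U = ∅: f^{-1}(U) = ∅ ∈ τ_X ✓.
  U = {λ}: f^{-1}(U) = ∅ ∈ τ_X ✓.
  U = {λ, ξ}: f^{-1}(U) = {45, 47} ∉ τ_X ✗.
  U = {λ, μ, ξ}: f^{-1}(U) = {45, 46, 47} ∈ τ_X ✓.
  U = {λ, ν, ξ}: f^{-1}(U) = {45, 47} ∉ τ_X ✗.
  U = {λ, μ, ν, ξ}: f^{-1}(U) = {45, 46, 47} ∈ τ_X ✓.
Found U = {λ, ξ} with f^{-1}(U) = {45, 47} not in τ_X. Therefore f is NOT continuous.


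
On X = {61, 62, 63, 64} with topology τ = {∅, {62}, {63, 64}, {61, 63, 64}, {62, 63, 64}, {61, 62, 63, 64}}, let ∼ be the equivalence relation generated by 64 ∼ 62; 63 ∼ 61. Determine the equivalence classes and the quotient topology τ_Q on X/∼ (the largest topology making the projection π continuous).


X/∼ = {[61=63], [62=64]}; |τ_Q| = 2.

Equivalence classes: [61=63], [62=64].
Quotient map π: X → X/∼ sends 61 ↦ [61=63], 62 ↦ [62=64], 63 ↦ [61=63], 64 ↦ [62=64].
For each subset V ⊆ X/∼, compute π^{-1}(V) ⊆ X and check whether π^{-1}(V) ∈ τ. V is open in τ_Q iff π^{-1}(V) ∈ τ.
  V = {}: π^{-1}(V) = ∅ ∈ τ ✓.
  V = {[61=63]}: π^{-1}(V) = {61, 63} ∉ τ ✗.
  V = {[62=64]}: π^{-1}(V) = {62, 64} ∉ τ ✗.
  V = {[61=63], [62=64]}: π^{-1}(V) = {61, 62, 63, 64} ∈ τ ✓.
Open sets in the quotient: τ_Q = {{}, {[61=63], [62=64]}} (2 elements).


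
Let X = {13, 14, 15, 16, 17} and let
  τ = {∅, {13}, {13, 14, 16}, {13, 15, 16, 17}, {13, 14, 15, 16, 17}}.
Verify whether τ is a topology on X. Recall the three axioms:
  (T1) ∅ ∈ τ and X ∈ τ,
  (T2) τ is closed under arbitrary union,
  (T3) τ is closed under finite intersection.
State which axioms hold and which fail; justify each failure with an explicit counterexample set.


τ is NOT a topology on X.

Axiom (T1): ∅ ∈ τ? Yes; X ∈ τ? Yes.
Axiom (T2/T3): check pairwise unions and intersections of members of τ.
Counterexample for (T3): {13, 14, 16} ∩ {13, 15, 16, 17} = {13, 16} ∉ τ. Therefore τ is NOT a topology.


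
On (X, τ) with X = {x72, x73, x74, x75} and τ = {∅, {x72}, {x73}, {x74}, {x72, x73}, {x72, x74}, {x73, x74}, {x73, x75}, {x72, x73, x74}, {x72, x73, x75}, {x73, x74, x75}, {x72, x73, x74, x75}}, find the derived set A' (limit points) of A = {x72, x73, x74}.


A' = {x75}

For each x ∈ X, list the open sets U ∈ τ with x ∈ U, then check whether U ∩ (A ∖ {x}) ≠ ∅ for every such U.
  x = x72: open {x72} ∋ x has {x72} ∩ (A ∖ {x72}) = ∅, so x is NOT a limit point.
  x = x73: open {x73} ∋ x has {x73} ∩ (A ∖ {x73}) = ∅, so x is NOT a limit point.
  x = x74: open {x74} ∋ x has {x74} ∩ (A ∖ {x74}) = ∅, so x is NOT a limit point.
  x = x75: opens ∋ x are {x73, x75}, {x72, x73, x75}, {x73, x74, x75}, {x72, x73, x74, x75}; each meets A ∖ {x75}, so x IS a limit point.
Collecting: A' = {x75}.


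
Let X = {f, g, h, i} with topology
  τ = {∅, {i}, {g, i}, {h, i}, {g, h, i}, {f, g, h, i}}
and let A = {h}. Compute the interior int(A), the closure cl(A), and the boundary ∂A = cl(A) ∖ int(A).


int(A) = ∅, cl(A) = {f, h}, ∂A = {f, h}.

Closed sets in (X, τ) are complements of opens:
  closed(X, τ) = {∅, {f}, {f, g}, {f, h}, {f, g, h}, {f, g, h, i}}.
int(A) = ⋃ {U ∈ τ : U ⊆ A}. Opens contained in A: ∅.
Taking the union of these: int(A) = ∅.
cl(A) = ⋂ {C closed : A ⊆ C}. Closed sets containing A: {f, h}, {f, g, h}, {f, g, h, i}.
Intersecting these: cl(A) = {f, h}.
∂A = cl(A) ∖ int(A) = {f, h} ∖ ∅ = {f, h}.


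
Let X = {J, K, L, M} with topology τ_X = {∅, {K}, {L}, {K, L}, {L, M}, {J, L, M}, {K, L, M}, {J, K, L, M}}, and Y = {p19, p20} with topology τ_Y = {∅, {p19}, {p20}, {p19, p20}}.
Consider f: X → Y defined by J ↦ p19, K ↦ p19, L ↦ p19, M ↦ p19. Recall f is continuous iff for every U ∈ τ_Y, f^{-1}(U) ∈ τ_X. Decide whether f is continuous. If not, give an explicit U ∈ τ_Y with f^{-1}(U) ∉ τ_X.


f IS continuous.

Compute f^{-1}(U) for each U ∈ τ_Y:
  U = ∅: f^{-1}(U) = ∅ ∈ τ_X ✓.
  U = {p19}: f^{-1}(U) = {J, K, L, M} ∈ τ_X ✓.
  U = {p20}: f^{-1}(U) = ∅ ∈ τ_X ✓.
  U = {p19, p20}: f^{-1}(U) = {J, K, L, M} ∈ τ_X ✓.
Every preimage lies in τ_X, so f IS continuous.


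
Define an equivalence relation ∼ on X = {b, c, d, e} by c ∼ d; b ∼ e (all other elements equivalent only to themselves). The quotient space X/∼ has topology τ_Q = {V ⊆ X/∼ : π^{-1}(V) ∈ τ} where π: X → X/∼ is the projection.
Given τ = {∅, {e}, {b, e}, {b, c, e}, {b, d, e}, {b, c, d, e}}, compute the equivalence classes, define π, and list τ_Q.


X/∼ = {[b=e], [c=d]}; |τ_Q| = 3.

Equivalence classes: [b=e], [c=d].
Quotient map π: X → X/∼ sends b ↦ [b=e], c ↦ [c=d], d ↦ [c=d], e ↦ [b=e].
For each subset V ⊆ X/∼, compute π^{-1}(V) ⊆ X and check whether π^{-1}(V) ∈ τ. V is open in τ_Q iff π^{-1}(V) ∈ τ.
  V = {}: π^{-1}(V) = ∅ ∈ τ ✓.
  V = {[b=e]}: π^{-1}(V) = {b, e} ∈ τ ✓.
  V = {[c=d]}: π^{-1}(V) = {c, d} ∉ τ ✗.
  V = {[b=e], [c=d]}: π^{-1}(V) = {b, c, d, e} ∈ τ ✓.
Open sets in the quotient: τ_Q = {{}, {[b=e]}, {[b=e], [c=d]}} (3 elements).


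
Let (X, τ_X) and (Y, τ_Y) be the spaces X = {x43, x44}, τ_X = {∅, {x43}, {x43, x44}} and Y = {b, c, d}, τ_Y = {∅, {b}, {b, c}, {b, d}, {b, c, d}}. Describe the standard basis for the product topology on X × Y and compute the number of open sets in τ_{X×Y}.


Basis B = {∅ × ∅, {x43} × {b}, {x43} × {b, c}, {x43} × {b, d}, {x43, x44} × {b}, {x43} × {b, c, d}, {x43, x44} × {b, c}, {x43, x44} × {b, d}, {x43, x44} × {b, c, d}}; |τ_{X×Y}| = 14.

Enumerate products U × V with U ∈ τ_X, V ∈ τ_Y (deduplicated):
  ∅ × ∅ = {} (∅)
  {x43} × {b} = {(x43,b)}
  {x43} × {b, c} = {(x43,b), (x43,c)}
  {x43} × {b, d} = {(x43,b), (x43,d)}
  {x43, x44} × {b} = {(x43,b), (x44,b)}
  {x43} × {b, c, d} = {(x43,b), (x43,c), (x43,d)}
  {x43, x44} × {b, c} = {(x43,b), (x43,c), (x44,b), (x44,c)}
  {x43, x44} × {b, d} = {(x43,b), (x43,d), (x44,b), (x44,d)}
  {x43, x44} × {b, c, d} = {(x43,b), (x43,c), (x43,d), (x44,b), (x44,c), (x44,d)}
These 9 distinct sets form the basis B.
Close under arbitrary unions to get τ_{X×Y}; counting gives |τ_{X×Y}| = 14.


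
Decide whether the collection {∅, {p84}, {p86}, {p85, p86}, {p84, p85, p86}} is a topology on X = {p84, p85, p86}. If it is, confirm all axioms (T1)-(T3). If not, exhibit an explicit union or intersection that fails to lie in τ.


τ is NOT a topology on X.

Axiom (T1): ∅ ∈ τ? Yes; X ∈ τ? Yes.
Axiom (T2/T3): check pairwise unions and intersections of members of τ.
Counterexample for (T2): {p84} ∪ {p86} = {p84, p86} ∉ τ. Therefore τ is NOT a topology.


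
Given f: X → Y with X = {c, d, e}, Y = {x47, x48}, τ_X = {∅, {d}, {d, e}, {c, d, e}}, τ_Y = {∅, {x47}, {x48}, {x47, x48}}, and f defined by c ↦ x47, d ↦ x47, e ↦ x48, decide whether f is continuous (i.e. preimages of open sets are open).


f is NOT continuous.

Compute f^{-1}(U) for each U ∈ τ_Y:
  U = ∅: f^{-1}(U) = ∅ ∈ τ_X ✓.
  U = {x47}: f^{-1}(U) = {c, d} ∉ τ_X ✗.
  U = {x48}: f^{-1}(U) = {e} ∉ τ_X ✗.
  U = {x47, x48}: f^{-1}(U) = {c, d, e} ∈ τ_X ✓.
Found U = {x47} with f^{-1}(U) = {c, d} not in τ_X. Therefore f is NOT continuous.


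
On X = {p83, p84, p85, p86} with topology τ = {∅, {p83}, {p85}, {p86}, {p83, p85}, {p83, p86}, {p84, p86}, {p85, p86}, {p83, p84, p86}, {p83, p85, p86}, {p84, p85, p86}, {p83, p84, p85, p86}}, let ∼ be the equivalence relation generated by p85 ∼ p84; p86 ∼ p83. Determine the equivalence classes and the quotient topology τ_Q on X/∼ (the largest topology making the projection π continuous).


X/∼ = {[p83=p86], [p84=p85]}; |τ_Q| = 3.

Equivalence classes: [p83=p86], [p84=p85].
Quotient map π: X → X/∼ sends p83 ↦ [p83=p86], p84 ↦ [p84=p85], p85 ↦ [p84=p85], p86 ↦ [p83=p86].
For each subset V ⊆ X/∼, compute π^{-1}(V) ⊆ X and check whether π^{-1}(V) ∈ τ. V is open in τ_Q iff π^{-1}(V) ∈ τ.
  V = {}: π^{-1}(V) = ∅ ∈ τ ✓.
  V = {[p83=p86]}: π^{-1}(V) = {p83, p86} ∈ τ ✓.
  V = {[p84=p85]}: π^{-1}(V) = {p84, p85} ∉ τ ✗.
  V = {[p83=p86], [p84=p85]}: π^{-1}(V) = {p83, p84, p85, p86} ∈ τ ✓.
Open sets in the quotient: τ_Q = {{}, {[p83=p86]}, {[p83=p86], [p84=p85]}} (3 elements).


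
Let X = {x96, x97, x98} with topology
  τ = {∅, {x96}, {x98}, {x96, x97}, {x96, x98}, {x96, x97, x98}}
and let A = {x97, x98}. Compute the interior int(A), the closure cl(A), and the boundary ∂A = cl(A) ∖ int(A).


int(A) = {x98}, cl(A) = {x97, x98}, ∂A = {x97}.

Closed sets in (X, τ) are complements of opens:
  closed(X, τ) = {∅, {x97}, {x98}, {x96, x97}, {x97, x98}, {x96, x97, x98}}.
int(A) = ⋃ {U ∈ τ : U ⊆ A}. Opens contained in A: ∅, {x98}.
Taking the union of these: int(A) = {x98}.
cl(A) = ⋂ {C closed : A ⊆ C}. Closed sets containing A: {x97, x98}, {x96, x97, x98}.
Intersecting these: cl(A) = {x97, x98}.
∂A = cl(A) ∖ int(A) = {x97, x98} ∖ {x98} = {x97}.


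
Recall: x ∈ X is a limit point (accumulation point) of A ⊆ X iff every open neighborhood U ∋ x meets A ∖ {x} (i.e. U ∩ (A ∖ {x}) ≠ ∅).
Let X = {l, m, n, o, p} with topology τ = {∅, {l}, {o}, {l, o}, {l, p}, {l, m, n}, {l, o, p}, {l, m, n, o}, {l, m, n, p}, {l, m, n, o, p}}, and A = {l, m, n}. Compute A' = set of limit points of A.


A' = {m, n, p}

For each x ∈ X, list the open sets U ∈ τ with x ∈ U, then check whether U ∩ (A ∖ {x}) ≠ ∅ for every such U.
  x = l: open {l} ∋ x has {l} ∩ (A ∖ {l}) = ∅, so x is NOT a limit point.
  x = m: opens ∋ x are {l, m, n}, {l, m, n, o}, {l, m, n, p}, {l, m, n, o, p}; each meets A ∖ {m}, so x IS a limit point.
  x = n: opens ∋ x are {l, m, n}, {l, m, n, o}, {l, m, n, p}, {l, m, n, o, p}; each meets A ∖ {n}, so x IS a limit point.
  x = o: open {o} ∋ x has {o} ∩ (A ∖ {o}) = ∅, so x is NOT a limit point.
  x = p: opens ∋ x are {l, p}, {l, o, p}, {l, m, n, p}, {l, m, n, o, p}; each meets A ∖ {p}, so x IS a limit point.
Collecting: A' = {m, n, p}.


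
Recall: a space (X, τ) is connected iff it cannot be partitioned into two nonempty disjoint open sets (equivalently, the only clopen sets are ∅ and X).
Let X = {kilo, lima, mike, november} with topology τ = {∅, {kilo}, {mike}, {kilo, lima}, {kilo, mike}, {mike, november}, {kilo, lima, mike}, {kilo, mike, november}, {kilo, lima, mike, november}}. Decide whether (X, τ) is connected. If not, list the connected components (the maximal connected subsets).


(X, τ) is disconnected; components = [{kilo, lima}, {mike, november}].

Find clopen sets (U ∈ τ with X ∖ U ∈ τ):
  U = ∅, X ∖ U = {kilo, lima, mike, november} — both open, so U is clopen.
  U = {kilo, lima}, X ∖ U = {mike, november} — both open, so U is clopen.
  U = {mike, november}, X ∖ U = {kilo, lima} — both open, so U is clopen.
  U = {kilo, lima, mike, november}, X ∖ U = ∅ — both open, so U is clopen.
Nontrivial clopen(s) exist: e.g. {mike, november}. So (X, τ) is disconnected.
Compute connected components by grouping points that agree on all clopens:
  component: {kilo, lima}
  component: {mike, november}


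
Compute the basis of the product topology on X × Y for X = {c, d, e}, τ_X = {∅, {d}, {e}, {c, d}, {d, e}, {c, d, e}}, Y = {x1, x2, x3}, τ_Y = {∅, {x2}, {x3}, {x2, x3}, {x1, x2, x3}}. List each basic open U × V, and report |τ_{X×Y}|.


Basis B = {∅ × ∅, {d} × {x2}, {d} × {x3}, {e} × {x2}, {e} × {x3}, {c, d} × {x2}, {c, d} × {x3}, {d} × {x2, x3}, {d, e} × {x2}, {d, e} × {x3}, {e} × {x2, x3}, {c, d, e} × {x2}, {c, d, e} × {x3}, {d} × {x1, x2, x3}, {e} × {x1, x2, x3}, {c, d} × {x2, x3}, {d, e} × {x2, x3}, {c, d} × {x1, x2, x3}, {c, d, e} × {x2, x3}, {d, e} × {x1, x2, x3}, {c, d, e} × {x1, x2, x3}}; |τ_{X×Y}| = 70.

Enumerate products U × V with U ∈ τ_X, V ∈ τ_Y (deduplicated):
  ∅ × ∅ = {} (∅)
  {d} × {x2} = {(d,x2)}
  {d} × {x3} = {(d,x3)}
  {e} × {x2} = {(e,x2)}
  {e} × {x3} = {(e,x3)}
  {c, d} × {x2} = {(c,x2), (d,x2)}
  {c, d} × {x3} = {(c,x3), (d,x3)}
  {d} × {x2, x3} = {(d,x2), (d,x3)}
  {d, e} × {x2} = {(d,x2), (e,x2)}
  {d, e} × {x3} = {(d,x3), (e,x3)}
  {e} × {x2, x3} = {(e,x2), (e,x3)}
  {c, d, e} × {x2} = {(c,x2), (d,x2), (e,x2)}
  {c, d, e} × {x3} = {(c,x3), (d,x3), (e,x3)}
  {d} × {x1, x2, x3} = {(d,x1), (d,x2), (d,x3)}
  {e} × {x1, x2, x3} = {(e,x1), (e,x2), (e,x3)}
  {c, d} × {x2, x3} = {(c,x2), (c,x3), (d,x2), (d,x3)}
  {d, e} × {x2, x3} = {(d,x2), (d,x3), (e,x2), (e,x3)}
  {c, d} × {x1, x2, x3} = {(c,x1), (c,x2), (c,x3), (d,x1), (d,x2), (d,x3)}
  {c, d, e} × {x2, x3} = {(c,x2), (c,x3), (d,x2), (d,x3), (e,x2), (e,x3)}
  {d, e} × {x1, x2, x3} = {(d,x1), (d,x2), (d,x3), (e,x1), (e,x2), (e,x3)}
  {c, d, e} × {x1, x2, x3} = {(c,x1), (c,x2), (c,x3), (d,x1), (d,x2), (d,x3), (e,x1), (e,x2), (e,x3)}
These 21 distinct sets form the basis B.
Close under arbitrary unions to get τ_{X×Y}; counting gives |τ_{X×Y}| = 70.


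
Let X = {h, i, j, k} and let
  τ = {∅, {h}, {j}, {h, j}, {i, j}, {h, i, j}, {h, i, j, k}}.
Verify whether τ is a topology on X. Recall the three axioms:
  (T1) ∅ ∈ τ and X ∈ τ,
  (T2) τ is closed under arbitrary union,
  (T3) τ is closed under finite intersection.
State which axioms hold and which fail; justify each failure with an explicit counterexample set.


τ IS a topology on X.

Axiom (T1): ∅ ∈ τ? Yes; X ∈ τ? Yes.
Axiom (T2/T3): check pairwise unions and intersections of members of τ.
All pairwise intersections and unions checked — each lies in τ. Therefore τ satisfies (T1), (T2), (T3): it IS a topology on X.


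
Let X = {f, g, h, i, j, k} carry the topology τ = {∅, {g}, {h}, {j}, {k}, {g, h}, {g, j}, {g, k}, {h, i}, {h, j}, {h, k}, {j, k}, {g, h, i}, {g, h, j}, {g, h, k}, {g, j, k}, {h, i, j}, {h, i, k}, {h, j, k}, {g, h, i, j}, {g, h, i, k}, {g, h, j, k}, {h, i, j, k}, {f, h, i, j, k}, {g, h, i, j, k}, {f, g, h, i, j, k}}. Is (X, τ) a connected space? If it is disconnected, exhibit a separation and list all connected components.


(X, τ) is disconnected; components = [{g}, {f, h, i, j, k}].

Find clopen sets (U ∈ τ with X ∖ U ∈ τ):
  U = ∅, X ∖ U = {f, g, h, i, j, k} — both open, so U is clopen.
  U = {g}, X ∖ U = {f, h, i, j, k} — both open, so U is clopen.
  U = {f, h, i, j, k}, X ∖ U = {g} — both open, so U is clopen.
  U = {f, g, h, i, j, k}, X ∖ U = ∅ — both open, so U is clopen.
Nontrivial clopen(s) exist: e.g. {f, h, i, j, k}. So (X, τ) is disconnected.
Compute connected components by grouping points that agree on all clopens:
  component: {g}
  component: {f, h, i, j, k}


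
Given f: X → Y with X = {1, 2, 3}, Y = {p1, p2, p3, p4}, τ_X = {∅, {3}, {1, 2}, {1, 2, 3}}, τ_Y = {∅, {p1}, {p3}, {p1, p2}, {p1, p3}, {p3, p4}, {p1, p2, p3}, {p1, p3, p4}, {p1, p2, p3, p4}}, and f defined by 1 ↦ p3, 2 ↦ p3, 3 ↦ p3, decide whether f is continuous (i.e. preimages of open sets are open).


f IS continuous.

Compute f^{-1}(U) for each U ∈ τ_Y:
  U = ∅: f^{-1}(U) = ∅ ∈ τ_X ✓.
  U = {p1}: f^{-1}(U) = ∅ ∈ τ_X ✓.
  U = {p3}: f^{-1}(U) = {1, 2, 3} ∈ τ_X ✓.
  U = {p1, p2}: f^{-1}(U) = ∅ ∈ τ_X ✓.
  U = {p1, p3}: f^{-1}(U) = {1, 2, 3} ∈ τ_X ✓.
  U = {p3, p4}: f^{-1}(U) = {1, 2, 3} ∈ τ_X ✓.
  U = {p1, p2, p3}: f^{-1}(U) = {1, 2, 3} ∈ τ_X ✓.
  U = {p1, p3, p4}: f^{-1}(U) = {1, 2, 3} ∈ τ_X ✓.
  U = {p1, p2, p3, p4}: f^{-1}(U) = {1, 2, 3} ∈ τ_X ✓.
Every preimage lies in τ_X, so f IS continuous.


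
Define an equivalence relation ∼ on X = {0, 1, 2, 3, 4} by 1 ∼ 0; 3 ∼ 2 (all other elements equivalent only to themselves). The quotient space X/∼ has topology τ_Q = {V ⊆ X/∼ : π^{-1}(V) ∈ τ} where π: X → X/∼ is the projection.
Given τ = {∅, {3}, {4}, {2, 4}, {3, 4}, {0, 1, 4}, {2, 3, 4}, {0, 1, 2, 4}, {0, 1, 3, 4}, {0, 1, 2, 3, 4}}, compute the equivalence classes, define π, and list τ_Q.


X/∼ = {[0=1], [2=3], [4]}; |τ_Q| = 5.

Equivalence classes: [0=1], [2=3], [4].
Quotient map π: X → X/∼ sends 0 ↦ [0=1], 1 ↦ [0=1], 2 ↦ [2=3], 3 ↦ [2=3], 4 ↦ [4].
For each subset V ⊆ X/∼, compute π^{-1}(V) ⊆ X and check whether π^{-1}(V) ∈ τ. V is open in τ_Q iff π^{-1}(V) ∈ τ.
  V = {}: π^{-1}(V) = ∅ ∈ τ ✓.
  V = {[0=1]}: π^{-1}(V) = {0, 1} ∉ τ ✗.
  V = {[2=3]}: π^{-1}(V) = {2, 3} ∉ τ ✗.
  V = {[0=1], [2=3]}: π^{-1}(V) = {0, 1, 2, 3} ∉ τ ✗.
  V = {[4]}: π^{-1}(V) = {4} ∈ τ ✓.
  V = {[0=1], [4]}: π^{-1}(V) = {0, 1, 4} ∈ τ ✓.
  V = {[2=3], [4]}: π^{-1}(V) = {2, 3, 4} ∈ τ ✓.
  V = {[0=1], [2=3], [4]}: π^{-1}(V) = {0, 1, 2, 3, 4} ∈ τ ✓.
Open sets in the quotient: τ_Q = {{}, {[4]}, {[0=1], [4]}, {[2=3], [4]}, {[0=1], [2=3], [4]}} (5 elements).


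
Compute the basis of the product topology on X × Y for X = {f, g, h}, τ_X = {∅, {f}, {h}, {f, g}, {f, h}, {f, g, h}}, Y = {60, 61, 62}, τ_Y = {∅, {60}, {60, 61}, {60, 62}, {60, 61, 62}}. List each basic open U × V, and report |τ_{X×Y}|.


Basis B = {∅ × ∅, {f} × {60}, {h} × {60}, {f} × {60, 61}, {f} × {60, 62}, {f, g} × {60}, {f, h} × {60}, {h} × {60, 61}, {h} × {60, 62}, {f} × {60, 61, 62}, {f, g, h} × {60}, {h} × {60, 61, 62}, {f, g} × {60, 61}, {f, h} × {60, 61}, {f, g} × {60, 62}, {f, h} × {60, 62}, {f, g} × {60, 61, 62}, {f, h} × {60, 61, 62}, {f, g, h} × {60, 61}, {f, g, h} × {60, 62}, {f, g, h} × {60, 61, 62}}; |τ_{X×Y}| = 70.

Enumerate products U × V with U ∈ τ_X, V ∈ τ_Y (deduplicated):
  ∅ × ∅ = {} (∅)
  {f} × {60} = {(f,60)}
  {h} × {60} = {(h,60)}
  {f} × {60, 61} = {(f,60), (f,61)}
  {f} × {60, 62} = {(f,60), (f,62)}
  {f, g} × {60} = {(f,60), (g,60)}
  {f, h} × {60} = {(f,60), (h,60)}
  {h} × {60, 61} = {(h,60), (h,61)}
  {h} × {60, 62} = {(h,60), (h,62)}
  {f} × {60, 61, 62} = {(f,60), (f,61), (f,62)}
  {f, g, h} × {60} = {(f,60), (g,60), (h,60)}
  {h} × {60, 61, 62} = {(h,60), (h,61), (h,62)}
  {f, g} × {60, 61} = {(f,60), (f,61), (g,60), (g,61)}
  {f, h} × {60, 61} = {(f,60), (f,61), (h,60), (h,61)}
  {f, g} × {60, 62} = {(f,60), (f,62), (g,60), (g,62)}
  {f, h} × {60, 62} = {(f,60), (f,62), (h,60), (h,62)}
  {f, g} × {60, 61, 62} = {(f,60), (f,61), (f,62), (g,60), (g,61), (g,62)}
  {f, h} × {60, 61, 62} = {(f,60), (f,61), (f,62), (h,60), (h,61), (h,62)}
  {f, g, h} × {60, 61} = {(f,60), (f,61), (g,60), (g,61), (h,60), (h,61)}
  {f, g, h} × {60, 62} = {(f,60), (f,62), (g,60), (g,62), (h,60), (h,62)}
  {f, g, h} × {60, 61, 62} = {(f,60), (f,61), (f,62), (g,60), (g,61), (g,62), (h,60), (h,61), (h,62)}
These 21 distinct sets form the basis B.
Close under arbitrary unions to get τ_{X×Y}; counting gives |τ_{X×Y}| = 70.


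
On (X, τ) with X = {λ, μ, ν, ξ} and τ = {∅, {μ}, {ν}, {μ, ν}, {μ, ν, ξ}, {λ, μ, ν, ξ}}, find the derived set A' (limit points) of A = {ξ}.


A' = {λ}

For each x ∈ X, list the open sets U ∈ τ with x ∈ U, then check whether U ∩ (A ∖ {x}) ≠ ∅ for every such U.
  x = λ: opens ∋ x are {λ, μ, ν, ξ}; each meets A ∖ {λ}, so x IS a limit point.
  x = μ: open {μ} ∋ x has {μ} ∩ (A ∖ {μ}) = ∅, so x is NOT a limit point.
  x = ν: open {ν} ∋ x has {ν} ∩ (A ∖ {ν}) = ∅, so x is NOT a limit point.
  x = ξ: open {μ, ν, ξ} ∋ x has {μ, ν, ξ} ∩ (A ∖ {ξ}) = ∅, so x is NOT a limit point.
Collecting: A' = {λ}.


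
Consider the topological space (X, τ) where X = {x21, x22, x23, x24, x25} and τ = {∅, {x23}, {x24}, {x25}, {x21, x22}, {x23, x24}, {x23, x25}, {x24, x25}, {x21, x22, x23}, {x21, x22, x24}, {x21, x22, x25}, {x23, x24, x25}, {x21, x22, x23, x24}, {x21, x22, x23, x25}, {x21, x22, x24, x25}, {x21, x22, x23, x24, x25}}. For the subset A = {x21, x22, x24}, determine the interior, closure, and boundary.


int(A) = {x21, x22, x24}, cl(A) = {x21, x22, x24}, ∂A = ∅.

Closed sets in (X, τ) are complements of opens:
  closed(X, τ) = {∅, {x23}, {x24}, {x25}, {x21, x22}, {x23, x24}, {x23, x25}, {x24, x25}, {x21, x22, x23}, {x21, x22, x24}, {x21, x22, x25}, {x23, x24, x25}, {x21, x22, x23, x24}, {x21, x22, x23, x25}, {x21, x22, x24, x25}, {x21, x22, x23, x24, x25}}.
int(A) = ⋃ {U ∈ τ : U ⊆ A}. Opens contained in A: ∅, {x24}, {x21, x22}, {x21, x22, x24}.
Taking the union of these: int(A) = {x21, x22, x24}.
cl(A) = ⋂ {C closed : A ⊆ C}. Closed sets containing A: {x21, x22, x24}, {x21, x22, x23, x24}, {x21, x22, x24, x25}, {x21, x22, x23, x24, x25}.
Intersecting these: cl(A) = {x21, x22, x24}.
∂A = cl(A) ∖ int(A) = {x21, x22, x24} ∖ {x21, x22, x24} = ∅.


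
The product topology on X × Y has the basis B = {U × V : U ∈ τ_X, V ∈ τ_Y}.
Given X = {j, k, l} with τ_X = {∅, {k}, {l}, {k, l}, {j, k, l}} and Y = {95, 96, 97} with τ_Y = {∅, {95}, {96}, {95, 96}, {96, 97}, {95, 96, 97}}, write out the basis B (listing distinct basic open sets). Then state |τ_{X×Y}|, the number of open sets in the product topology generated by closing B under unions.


Basis B = {∅ × ∅, {k} × {95}, {k} × {96}, {l} × {95}, {l} × {96}, {k} × {95, 96}, {k, l} × {95}, {k} × {96, 97}, {k, l} × {96}, {l} × {95, 96}, {l} × {96, 97}, {j, k, l} × {95}, {j, k, l} × {96}, {k} × {95, 96, 97}, {l} × {95, 96, 97}, {k, l} × {95, 96}, {k, l} × {96, 97}, {j, k, l} × {95, 96}, {j, k, l} × {96, 97}, {k, l} × {95, 96, 97}, {j, k, l} × {95, 96, 97}}; |τ_{X×Y}| = 70.

Enumerate products U × V with U ∈ τ_X, V ∈ τ_Y (deduplicated):
  ∅ × ∅ = {} (∅)
  {k} × {95} = {(k,95)}
  {k} × {96} = {(k,96)}
  {l} × {95} = {(l,95)}
  {l} × {96} = {(l,96)}
  {k} × {95, 96} = {(k,95), (k,96)}
  {k, l} × {95} = {(k,95), (l,95)}
  {k} × {96, 97} = {(k,96), (k,97)}
  {k, l} × {96} = {(k,96), (l,96)}
  {l} × {95, 96} = {(l,95), (l,96)}
  {l} × {96, 97} = {(l,96), (l,97)}
  {j, k, l} × {95} = {(j,95), (k,95), (l,95)}
  {j, k, l} × {96} = {(j,96), (k,96), (l,96)}
  {k} × {95, 96, 97} = {(k,95), (k,96), (k,97)}
  {l} × {95, 96, 97} = {(l,95), (l,96), (l,97)}
  {k, l} × {95, 96} = {(k,95), (k,96), (l,95), (l,96)}
  {k, l} × {96, 97} = {(k,96), (k,97), (l,96), (l,97)}
  {j, k, l} × {95, 96} = {(j,95), (j,96), (k,95), (k,96), (l,95), (l,96)}
  {j, k, l} × {96, 97} = {(j,96), (j,97), (k,96), (k,97), (l,96), (l,97)}
  {k, l} × {95, 96, 97} = {(k,95), (k,96), (k,97), (l,95), (l,96), (l,97)}
  {j, k, l} × {95, 96, 97} = {(j,95), (j,96), (j,97), (k,95), (k,96), (k,97), (l,95), (l,96), (l,97)}
These 21 distinct sets form the basis B.
Close under arbitrary unions to get τ_{X×Y}; counting gives |τ_{X×Y}| = 70.


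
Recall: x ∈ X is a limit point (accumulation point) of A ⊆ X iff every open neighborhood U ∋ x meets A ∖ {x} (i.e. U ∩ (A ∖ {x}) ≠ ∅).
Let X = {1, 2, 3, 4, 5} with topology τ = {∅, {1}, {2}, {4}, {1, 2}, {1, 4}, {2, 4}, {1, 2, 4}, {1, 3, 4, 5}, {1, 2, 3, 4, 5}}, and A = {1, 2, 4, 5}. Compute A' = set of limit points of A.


A' = {3, 5}

For each x ∈ X, list the open sets U ∈ τ with x ∈ U, then check whether U ∩ (A ∖ {x}) ≠ ∅ for every such U.
  x = 1: open {1} ∋ x has {1} ∩ (A ∖ {1}) = ∅, so x is NOT a limit point.
  x = 2: open {2} ∋ x has {2} ∩ (A ∖ {2}) = ∅, so x is NOT a limit point.
  x = 3: opens ∋ x are {1, 3, 4, 5}, {1, 2, 3, 4, 5}; each meets A ∖ {3}, so x IS a limit point.
  x = 4: open {4} ∋ x has {4} ∩ (A ∖ {4}) = ∅, so x is NOT a limit point.
  x = 5: opens ∋ x are {1, 3, 4, 5}, {1, 2, 3, 4, 5}; each meets A ∖ {5}, so x IS a limit point.
Collecting: A' = {3, 5}.


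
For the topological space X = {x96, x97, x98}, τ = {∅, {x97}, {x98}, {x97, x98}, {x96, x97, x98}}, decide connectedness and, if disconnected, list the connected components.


(X, τ) is connected.

Find clopen sets (U ∈ τ with X ∖ U ∈ τ):
  U = ∅, X ∖ U = {x96, x97, x98} — both open, so U is clopen.
  U = {x96, x97, x98}, X ∖ U = ∅ — both open, so U is clopen.
Only trivial clopens (∅ and X) exist, so (X, τ) is connected.
Compute connected components by grouping points that agree on all clopens:
  component: {x96, x97, x98}


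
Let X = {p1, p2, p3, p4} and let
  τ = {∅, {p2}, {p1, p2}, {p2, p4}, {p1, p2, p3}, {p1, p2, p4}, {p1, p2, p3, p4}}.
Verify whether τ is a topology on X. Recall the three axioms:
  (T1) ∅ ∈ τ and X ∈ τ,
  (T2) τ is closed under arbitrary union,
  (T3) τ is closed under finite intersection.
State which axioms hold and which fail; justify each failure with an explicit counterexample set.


τ IS a topology on X.

Axiom (T1): ∅ ∈ τ? Yes; X ∈ τ? Yes.
Axiom (T2/T3): check pairwise unions and intersections of members of τ.
All pairwise intersections and unions checked — each lies in τ. Therefore τ satisfies (T1), (T2), (T3): it IS a topology on X.


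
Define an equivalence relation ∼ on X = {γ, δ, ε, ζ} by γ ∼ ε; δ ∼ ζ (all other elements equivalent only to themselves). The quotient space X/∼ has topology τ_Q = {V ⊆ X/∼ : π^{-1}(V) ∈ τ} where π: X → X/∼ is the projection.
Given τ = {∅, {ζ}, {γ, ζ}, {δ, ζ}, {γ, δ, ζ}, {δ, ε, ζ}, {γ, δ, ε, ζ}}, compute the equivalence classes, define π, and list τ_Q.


X/∼ = {[γ=ε], [δ=ζ]}; |τ_Q| = 3.

Equivalence classes: [γ=ε], [δ=ζ].
Quotient map π: X → X/∼ sends γ ↦ [γ=ε], δ ↦ [δ=ζ], ε ↦ [γ=ε], ζ ↦ [δ=ζ].
For each subset V ⊆ X/∼, compute π^{-1}(V) ⊆ X and check whether π^{-1}(V) ∈ τ. V is open in τ_Q iff π^{-1}(V) ∈ τ.
  V = {}: π^{-1}(V) = ∅ ∈ τ ✓.
  V = {[γ=ε]}: π^{-1}(V) = {γ, ε} ∉ τ ✗.
  V = {[δ=ζ]}: π^{-1}(V) = {δ, ζ} ∈ τ ✓.
  V = {[γ=ε], [δ=ζ]}: π^{-1}(V) = {γ, δ, ε, ζ} ∈ τ ✓.
Open sets in the quotient: τ_Q = {{}, {[δ=ζ]}, {[γ=ε], [δ=ζ]}} (3 elements).


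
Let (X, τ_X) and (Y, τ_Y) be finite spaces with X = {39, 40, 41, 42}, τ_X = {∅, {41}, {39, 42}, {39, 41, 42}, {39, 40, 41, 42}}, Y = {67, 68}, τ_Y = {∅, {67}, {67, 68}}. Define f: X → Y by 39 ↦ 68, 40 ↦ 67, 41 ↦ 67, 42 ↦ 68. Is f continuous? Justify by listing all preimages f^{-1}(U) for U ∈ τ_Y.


f is NOT continuous.

Compute f^{-1}(U) for each U ∈ τ_Y:
  U = ∅: f^{-1}(U) = ∅ ∈ τ_X ✓.
  U = {67}: f^{-1}(U) = {40, 41} ∉ τ_X ✗.
  U = {67, 68}: f^{-1}(U) = {39, 40, 41, 42} ∈ τ_X ✓.
Found U = {67} with f^{-1}(U) = {40, 41} not in τ_X. Therefore f is NOT continuous.


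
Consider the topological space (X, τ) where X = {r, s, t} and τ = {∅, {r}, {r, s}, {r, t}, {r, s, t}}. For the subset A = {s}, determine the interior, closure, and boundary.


int(A) = ∅, cl(A) = {s}, ∂A = {s}.

Closed sets in (X, τ) are complements of opens:
  closed(X, τ) = {∅, {s}, {t}, {s, t}, {r, s, t}}.
int(A) = ⋃ {U ∈ τ : U ⊆ A}. Opens contained in A: ∅.
Taking the union of these: int(A) = ∅.
cl(A) = ⋂ {C closed : A ⊆ C}. Closed sets containing A: {s}, {s, t}, {r, s, t}.
Intersecting these: cl(A) = {s}.
∂A = cl(A) ∖ int(A) = {s} ∖ ∅ = {s}.


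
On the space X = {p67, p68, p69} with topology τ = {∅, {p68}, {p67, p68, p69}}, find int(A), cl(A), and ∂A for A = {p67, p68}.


int(A) = {p68}, cl(A) = {p67, p68, p69}, ∂A = {p67, p69}.

Closed sets in (X, τ) are complements of opens:
  closed(X, τ) = {∅, {p67, p69}, {p67, p68, p69}}.
int(A) = ⋃ {U ∈ τ : U ⊆ A}. Opens contained in A: ∅, {p68}.
Taking the union of these: int(A) = {p68}.
cl(A) = ⋂ {C closed : A ⊆ C}. Closed sets containing A: {p67, p68, p69}.
Intersecting these: cl(A) = {p67, p68, p69}.
∂A = cl(A) ∖ int(A) = {p67, p68, p69} ∖ {p68} = {p67, p69}.


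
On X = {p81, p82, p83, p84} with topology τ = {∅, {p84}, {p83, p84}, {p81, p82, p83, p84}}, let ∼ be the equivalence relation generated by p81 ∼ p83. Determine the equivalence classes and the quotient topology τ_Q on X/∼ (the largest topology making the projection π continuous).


X/∼ = {[p81=p83], [p82], [p84]}; |τ_Q| = 3.

Equivalence classes: [p81=p83], [p82], [p84].
Quotient map π: X → X/∼ sends p81 ↦ [p81=p83], p82 ↦ [p82], p83 ↦ [p81=p83], p84 ↦ [p84].
For each subset V ⊆ X/∼, compute π^{-1}(V) ⊆ X and check whether π^{-1}(V) ∈ τ. V is open in τ_Q iff π^{-1}(V) ∈ τ.
  V = {}: π^{-1}(V) = ∅ ∈ τ ✓.
  V = {[p81=p83]}: π^{-1}(V) = {p81, p83} ∉ τ ✗.
  V = {[p82]}: π^{-1}(V) = {p82} ∉ τ ✗.
  V = {[p81=p83], [p82]}: π^{-1}(V) = {p81, p82, p83} ∉ τ ✗.
  V = {[p84]}: π^{-1}(V) = {p84} ∈ τ ✓.
  V = {[p81=p83], [p84]}: π^{-1}(V) = {p81, p83, p84} ∉ τ ✗.
  V = {[p82], [p84]}: π^{-1}(V) = {p82, p84} ∉ τ ✗.
  V = {[p81=p83], [p82], [p84]}: π^{-1}(V) = {p81, p82, p83, p84} ∈ τ ✓.
Open sets in the quotient: τ_Q = {{}, {[p84]}, {[p81=p83], [p82], [p84]}} (3 elements).


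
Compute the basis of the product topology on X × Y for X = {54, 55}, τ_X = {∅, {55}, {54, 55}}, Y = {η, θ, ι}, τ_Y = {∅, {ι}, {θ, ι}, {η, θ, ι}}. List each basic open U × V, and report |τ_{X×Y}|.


Basis B = {∅ × ∅, {55} × {ι}, {54, 55} × {ι}, {55} × {θ, ι}, {55} × {η, θ, ι}, {54, 55} × {θ, ι}, {54, 55} × {η, θ, ι}}; |τ_{X×Y}| = 10.

Enumerate products U × V with U ∈ τ_X, V ∈ τ_Y (deduplicated):
  ∅ × ∅ = {} (∅)
  {55} × {ι} = {(55,ι)}
  {54, 55} × {ι} = {(54,ι), (55,ι)}
  {55} × {θ, ι} = {(55,θ), (55,ι)}
  {55} × {η, θ, ι} = {(55,η), (55,θ), (55,ι)}
  {54, 55} × {θ, ι} = {(54,θ), (54,ι), (55,θ), (55,ι)}
  {54, 55} × {η, θ, ι} = {(54,η), (54,θ), (54,ι), (55,η), (55,θ), (55,ι)}
These 7 distinct sets form the basis B.
Close under arbitrary unions to get τ_{X×Y}; counting gives |τ_{X×Y}| = 10.


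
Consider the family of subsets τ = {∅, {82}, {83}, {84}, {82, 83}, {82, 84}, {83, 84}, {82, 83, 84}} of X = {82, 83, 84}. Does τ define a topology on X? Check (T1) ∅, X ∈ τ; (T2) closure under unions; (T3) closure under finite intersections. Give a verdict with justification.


τ IS a topology on X.

Axiom (T1): ∅ ∈ τ? Yes; X ∈ τ? Yes.
Axiom (T2/T3): check pairwise unions and intersections of members of τ.
All pairwise intersections and unions checked — each lies in τ. Therefore τ satisfies (T1), (T2), (T3): it IS a topology on X.


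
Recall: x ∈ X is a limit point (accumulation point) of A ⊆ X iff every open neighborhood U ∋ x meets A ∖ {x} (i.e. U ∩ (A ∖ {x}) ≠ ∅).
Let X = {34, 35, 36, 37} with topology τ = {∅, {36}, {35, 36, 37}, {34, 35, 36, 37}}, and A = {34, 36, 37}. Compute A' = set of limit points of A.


A' = {34, 35, 37}

For each x ∈ X, list the open sets U ∈ τ with x ∈ U, then check whether U ∩ (A ∖ {x}) ≠ ∅ for every such U.
  x = 34: opens ∋ x are {34, 35, 36, 37}; each meets A ∖ {34}, so x IS a limit point.
  x = 35: opens ∋ x are {35, 36, 37}, {34, 35, 36, 37}; each meets A ∖ {35}, so x IS a limit point.
  x = 36: open {36} ∋ x has {36} ∩ (A ∖ {36}) = ∅, so x is NOT a limit point.
  x = 37: opens ∋ x are {35, 36, 37}, {34, 35, 36, 37}; each meets A ∖ {37}, so x IS a limit point.
Collecting: A' = {34, 35, 37}.


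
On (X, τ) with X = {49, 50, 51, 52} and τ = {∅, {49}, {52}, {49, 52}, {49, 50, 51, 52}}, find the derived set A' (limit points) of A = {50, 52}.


A' = {50, 51}

For each x ∈ X, list the open sets U ∈ τ with x ∈ U, then check whether U ∩ (A ∖ {x}) ≠ ∅ for every such U.
  x = 49: open {49} ∋ x has {49} ∩ (A ∖ {49}) = ∅, so x is NOT a limit point.
  x = 50: opens ∋ x are {49, 50, 51, 52}; each meets A ∖ {50}, so x IS a limit point.
  x = 51: opens ∋ x are {49, 50, 51, 52}; each meets A ∖ {51}, so x IS a limit point.
  x = 52: open {52} ∋ x has {52} ∩ (A ∖ {52}) = ∅, so x is NOT a limit point.
Collecting: A' = {50, 51}.


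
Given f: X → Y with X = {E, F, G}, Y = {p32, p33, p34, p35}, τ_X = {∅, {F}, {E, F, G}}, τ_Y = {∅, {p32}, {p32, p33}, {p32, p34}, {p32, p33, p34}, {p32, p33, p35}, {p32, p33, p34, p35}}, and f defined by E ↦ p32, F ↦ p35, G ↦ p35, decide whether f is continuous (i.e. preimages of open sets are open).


f is NOT continuous.

Compute f^{-1}(U) for each U ∈ τ_Y:
  U = ∅: f^{-1}(U) = ∅ ∈ τ_X ✓.
  U = {p32}: f^{-1}(U) = {E} ∉ τ_X ✗.
  U = {p32, p33}: f^{-1}(U) = {E} ∉ τ_X ✗.
  U = {p32, p34}: f^{-1}(U) = {E} ∉ τ_X ✗.
  U = {p32, p33, p34}: f^{-1}(U) = {E} ∉ τ_X ✗.
  U = {p32, p33, p35}: f^{-1}(U) = {E, F, G} ∈ τ_X ✓.
  U = {p32, p33, p34, p35}: f^{-1}(U) = {E, F, G} ∈ τ_X ✓.
Found U = {p32} with f^{-1}(U) = {E} not in τ_X. Therefore f is NOT continuous.


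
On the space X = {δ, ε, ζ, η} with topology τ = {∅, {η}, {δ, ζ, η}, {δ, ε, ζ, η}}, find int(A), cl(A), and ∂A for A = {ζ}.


int(A) = ∅, cl(A) = {δ, ε, ζ}, ∂A = {δ, ε, ζ}.

Closed sets in (X, τ) are complements of opens:
  closed(X, τ) = {∅, {ε}, {δ, ε, ζ}, {δ, ε, ζ, η}}.
int(A) = ⋃ {U ∈ τ : U ⊆ A}. Opens contained in A: ∅.
Taking the union of these: int(A) = ∅.
cl(A) = ⋂ {C closed : A ⊆ C}. Closed sets containing A: {δ, ε, ζ}, {δ, ε, ζ, η}.
Intersecting these: cl(A) = {δ, ε, ζ}.
∂A = cl(A) ∖ int(A) = {δ, ε, ζ} ∖ ∅ = {δ, ε, ζ}.


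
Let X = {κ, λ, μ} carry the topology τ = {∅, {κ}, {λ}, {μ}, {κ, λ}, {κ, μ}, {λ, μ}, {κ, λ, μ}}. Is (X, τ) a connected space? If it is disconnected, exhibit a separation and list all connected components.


(X, τ) is disconnected; components = [{κ}, {λ}, {μ}].

Find clopen sets (U ∈ τ with X ∖ U ∈ τ):
  U = ∅, X ∖ U = {κ, λ, μ} — both open, so U is clopen.
  U = {κ}, X ∖ U = {λ, μ} — both open, so U is clopen.
  U = {λ}, X ∖ U = {κ, μ} — both open, so U is clopen.
  U = {μ}, X ∖ U = {κ, λ} — both open, so U is clopen.
  U = {κ, λ}, X ∖ U = {μ} — both open, so U is clopen.
  U = {κ, μ}, X ∖ U = {λ} — both open, so U is clopen.
  U = {λ, μ}, X ∖ U = {κ} — both open, so U is clopen.
  U = {κ, λ, μ}, X ∖ U = ∅ — both open, so U is clopen.
Nontrivial clopen(s) exist: e.g. {λ}. So (X, τ) is disconnected.
Compute connected components by grouping points that agree on all clopens:
  component: {κ}
  component: {λ}
  component: {μ}


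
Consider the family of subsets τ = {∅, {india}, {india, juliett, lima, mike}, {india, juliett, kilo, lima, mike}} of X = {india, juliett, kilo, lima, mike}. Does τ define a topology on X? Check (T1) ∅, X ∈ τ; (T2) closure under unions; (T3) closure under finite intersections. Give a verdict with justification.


τ IS a topology on X.

Axiom (T1): ∅ ∈ τ? Yes; X ∈ τ? Yes.
Axiom (T2/T3): check pairwise unions and intersections of members of τ.
All pairwise intersections and unions checked — each lies in τ. Therefore τ satisfies (T1), (T2), (T3): it IS a topology on X.


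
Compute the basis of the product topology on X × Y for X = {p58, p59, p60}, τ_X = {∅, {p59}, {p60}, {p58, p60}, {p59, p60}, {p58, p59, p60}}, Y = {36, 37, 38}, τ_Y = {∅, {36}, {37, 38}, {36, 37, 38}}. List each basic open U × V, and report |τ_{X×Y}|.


Basis B = {∅ × ∅, {p59} × {36}, {p60} × {36}, {p58, p60} × {36}, {p59, p60} × {36}, {p59} × {37, 38}, {p60} × {37, 38}, {p58, p59, p60} × {36}, {p59} × {36, 37, 38}, {p60} × {36, 37, 38}, {p58, p60} × {37, 38}, {p59, p60} × {37, 38}, {p58, p60} × {36, 37, 38}, {p58, p59, p60} × {37, 38}, {p59, p60} × {36, 37, 38}, {p58, p59, p60} × {36, 37, 38}}; |τ_{X×Y}| = 36.

Enumerate products U × V with U ∈ τ_X, V ∈ τ_Y (deduplicated):
  ∅ × ∅ = {} (∅)
  {p59} × {36} = {(p59,36)}
  {p60} × {36} = {(p60,36)}
  {p58, p60} × {36} = {(p58,36), (p60,36)}
  {p59, p60} × {36} = {(p59,36), (p60,36)}
  {p59} × {37, 38} = {(p59,37), (p59,38)}
  {p60} × {37, 38} = {(p60,37), (p60,38)}
  {p58, p59, p60} × {36} = {(p58,36), (p59,36), (p60,36)}
  {p59} × {36, 37, 38} = {(p59,36), (p59,37), (p59,38)}
  {p60} × {36, 37, 38} = {(p60,36), (p60,37), (p60,38)}
  {p58, p60} × {37, 38} = {(p58,37), (p58,38), (p60,37), (p60,38)}
  {p59, p60} × {37, 38} = {(p59,37), (p59,38), (p60,37), (p60,38)}
  {p58, p60} × {36, 37, 38} = {(p58,36), (p58,37), (p58,38), (p60,36), (p60,37), (p60,38)}
  {p58, p59, p60} × {37, 38} = {(p58,37), (p58,38), (p59,37), (p59,38), (p60,37), (p60,38)}
  {p59, p60} × {36, 37, 38} = {(p59,36), (p59,37), (p59,38), (p60,36), (p60,37), (p60,38)}
  {p58, p59, p60} × {36, 37, 38} = {(p58,36), (p58,37), (p58,38), (p59,36), (p59,37), (p59,38), (p60,36), (p60,37), (p60,38)}
These 16 distinct sets form the basis B.
Close under arbitrary unions to get τ_{X×Y}; counting gives |τ_{X×Y}| = 36.


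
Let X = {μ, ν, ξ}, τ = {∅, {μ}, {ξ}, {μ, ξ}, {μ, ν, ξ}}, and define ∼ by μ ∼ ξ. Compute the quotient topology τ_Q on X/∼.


X/∼ = {[μ=ξ], [ν]}; |τ_Q| = 3.

Equivalence classes: [μ=ξ], [ν].
Quotient map π: X → X/∼ sends μ ↦ [μ=ξ], ν ↦ [ν], ξ ↦ [μ=ξ].
For each subset V ⊆ X/∼, compute π^{-1}(V) ⊆ X and check whether π^{-1}(V) ∈ τ. V is open in τ_Q iff π^{-1}(V) ∈ τ.
  V = {}: π^{-1}(V) = ∅ ∈ τ ✓.
  V = {[μ=ξ]}: π^{-1}(V) = {μ, ξ} ∈ τ ✓.
  V = {[ν]}: π^{-1}(V) = {ν} ∉ τ ✗.
  V = {[μ=ξ], [ν]}: π^{-1}(V) = {μ, ν, ξ} ∈ τ ✓.
Open sets in the quotient: τ_Q = {{}, {[μ=ξ]}, {[μ=ξ], [ν]}} (3 elements).


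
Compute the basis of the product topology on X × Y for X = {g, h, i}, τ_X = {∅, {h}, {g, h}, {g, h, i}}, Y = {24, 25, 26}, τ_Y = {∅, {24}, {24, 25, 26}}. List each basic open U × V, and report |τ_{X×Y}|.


Basis B = {∅ × ∅, {h} × {24}, {g, h} × {24}, {g, h, i} × {24}, {h} × {24, 25, 26}, {g, h} × {24, 25, 26}, {g, h, i} × {24, 25, 26}}; |τ_{X×Y}| = 10.

Enumerate products U × V with U ∈ τ_X, V ∈ τ_Y (deduplicated):
  ∅ × ∅ = {} (∅)
  {h} × {24} = {(h,24)}
  {g, h} × {24} = {(g,24), (h,24)}
  {g, h, i} × {24} = {(g,24), (h,24), (i,24)}
  {h} × {24, 25, 26} = {(h,24), (h,25), (h,26)}
  {g, h} × {24, 25, 26} = {(g,24), (g,25), (g,26), (h,24), (h,25), (h,26)}
  {g, h, i} × {24, 25, 26} = {(g,24), (g,25), (g,26), (h,24), (h,25), (h,26), (i,24), (i,25), (i,26)}
These 7 distinct sets form the basis B.
Close under arbitrary unions to get τ_{X×Y}; counting gives |τ_{X×Y}| = 10.


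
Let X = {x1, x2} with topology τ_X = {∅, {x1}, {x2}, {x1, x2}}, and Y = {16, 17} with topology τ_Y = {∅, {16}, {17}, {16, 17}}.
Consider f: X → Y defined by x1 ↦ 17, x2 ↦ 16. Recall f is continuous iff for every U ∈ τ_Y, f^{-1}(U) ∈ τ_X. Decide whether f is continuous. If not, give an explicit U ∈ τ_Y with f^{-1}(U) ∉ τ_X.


f IS continuous.

Compute f^{-1}(U) for each U ∈ τ_Y:
  U = ∅: f^{-1}(U) = ∅ ∈ τ_X ✓.
  U = {16}: f^{-1}(U) = {x2} ∈ τ_X ✓.
  U = {17}: f^{-1}(U) = {x1} ∈ τ_X ✓.
  U = {16, 17}: f^{-1}(U) = {x1, x2} ∈ τ_X ✓.
Every preimage lies in τ_X, so f IS continuous.
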